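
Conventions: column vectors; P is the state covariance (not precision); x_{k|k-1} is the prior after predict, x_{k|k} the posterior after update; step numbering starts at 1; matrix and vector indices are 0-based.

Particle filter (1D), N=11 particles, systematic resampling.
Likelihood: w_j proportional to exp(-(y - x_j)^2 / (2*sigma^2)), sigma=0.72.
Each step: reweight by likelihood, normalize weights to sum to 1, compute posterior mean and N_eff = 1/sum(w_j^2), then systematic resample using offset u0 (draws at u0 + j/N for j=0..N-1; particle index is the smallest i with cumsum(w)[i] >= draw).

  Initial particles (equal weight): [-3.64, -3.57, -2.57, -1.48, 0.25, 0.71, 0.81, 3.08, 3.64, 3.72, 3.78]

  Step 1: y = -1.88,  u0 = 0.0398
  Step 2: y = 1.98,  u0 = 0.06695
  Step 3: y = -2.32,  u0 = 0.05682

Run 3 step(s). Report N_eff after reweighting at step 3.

N_eff = 11.0000

step 1: w=[0.0312, 0.0393, 0.3905, 0.5297, 0.0078, 0.0010, 0.0006, 0.0000, 0.0000, 0.0000, 0.0000]  mean=-2.0383  Neff=2.2954  idx=[1, 2, 2, 2, 2, 3, 3, 3, 3, 3, 3]
step 2: w=[0.0000, 0.0000, 0.0000, 0.0000, 0.0000, 0.1666, 0.1666, 0.1666, 0.1666, 0.1666, 0.1666]  mean=-1.4802  Neff=6.0018  idx=[5, 5, 6, 7, 7, 8, 8, 9, 9, 10, 10]
step 3: w=[0.0909, 0.0909, 0.0909, 0.0909, 0.0909, 0.0909, 0.0909, 0.0909, 0.0909, 0.0909, 0.0909]  mean=-1.4800  Neff=11.0000  idx=[0, 1, 2, 3, 4, 5, 6, 7, 8, 9, 10]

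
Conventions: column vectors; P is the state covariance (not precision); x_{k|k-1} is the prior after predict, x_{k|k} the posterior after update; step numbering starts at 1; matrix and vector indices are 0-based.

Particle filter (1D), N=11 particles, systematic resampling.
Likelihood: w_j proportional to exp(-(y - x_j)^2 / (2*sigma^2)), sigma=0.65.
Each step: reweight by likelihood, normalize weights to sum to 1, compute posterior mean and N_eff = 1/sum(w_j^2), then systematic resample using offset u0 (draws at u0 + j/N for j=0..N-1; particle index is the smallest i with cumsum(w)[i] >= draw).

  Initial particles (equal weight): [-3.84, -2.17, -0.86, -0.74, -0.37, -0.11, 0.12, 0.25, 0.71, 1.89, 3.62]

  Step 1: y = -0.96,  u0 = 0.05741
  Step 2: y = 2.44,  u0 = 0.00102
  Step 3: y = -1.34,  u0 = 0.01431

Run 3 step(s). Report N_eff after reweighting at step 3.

step 1: w=[0.0000, 0.0483, 0.2698, 0.2579, 0.1809, 0.1161, 0.0687, 0.0483, 0.0101, 0.0000, 0.0000]  mean=-0.5799  Neff=5.1289  idx=[2, 2, 2, 3, 3, 3, 4, 4, 5, 6, 7]
step 2: w=[0.0004, 0.0004, 0.0004, 0.0011, 0.0011, 0.0011, 0.0151, 0.0151, 0.0785, 0.2954, 0.5913]  mean=0.1599  Neff=2.2545  idx=[2, 8, 9, 9, 9, 10, 10, 10, 10, 10, 10]
step 3: w=[0.5179, 0.1135, 0.0546, 0.0546, 0.0546, 0.0341, 0.0341, 0.0341, 0.0341, 0.0341, 0.0341]  mean=-0.3870  Neff=3.3669  idx=[0, 0, 0, 0, 0, 0, 1, 2, 4, 6, 8]

N_eff = 3.3669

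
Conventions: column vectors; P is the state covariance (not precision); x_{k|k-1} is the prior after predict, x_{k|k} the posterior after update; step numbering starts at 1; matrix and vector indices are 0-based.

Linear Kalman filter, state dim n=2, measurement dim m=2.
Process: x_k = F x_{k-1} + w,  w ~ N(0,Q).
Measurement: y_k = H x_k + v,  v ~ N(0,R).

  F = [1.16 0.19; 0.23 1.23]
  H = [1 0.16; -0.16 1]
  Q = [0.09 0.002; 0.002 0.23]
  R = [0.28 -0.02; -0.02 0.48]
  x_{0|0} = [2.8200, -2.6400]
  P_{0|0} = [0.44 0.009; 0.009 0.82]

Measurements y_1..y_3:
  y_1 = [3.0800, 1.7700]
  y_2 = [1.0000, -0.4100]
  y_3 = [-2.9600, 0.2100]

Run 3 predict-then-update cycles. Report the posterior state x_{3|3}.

x_post = [-0.3635, -0.5059]

step 1: x^-=[2.7696, -2.5986]  P^-=[0.7156 0.3243; 0.3243 1.4989]  S=[1.1378 0.4213; 0.4213 1.8935]  K=[0.6904 -0.0428; 0.2319 0.7126]  nu=[0.7262, 4.8117]  x^+=[3.0649, 0.9988]  P^+=[0.1947 -0.0032; -0.0032 0.3369]
step 2: x^-=[3.7450, 1.9334]  P^-=[0.3627 0.1279; 0.1279 0.7482]  S=[0.7028 0.1663; 0.1663 1.1965]  K=[0.5495 -0.0180; 0.2155 0.5782]  nu=[-3.0543, -1.7442]  x^+=[2.0980, 0.2666]  P^+=[0.1534 0.0049; 0.0049 0.2740]
step 3: x^-=[2.4844, 0.8105]  P^-=[0.3085 0.1142; 0.1142 0.6555]  S=[0.6418 0.1468; 0.1468 1.1068]  K=[0.5112 -0.0092; 0.2162 0.5470]  nu=[-5.5740, -0.2030]  x^+=[-0.3635, -0.5059]  P^+=[0.1420 0.0081; 0.0081 0.2595]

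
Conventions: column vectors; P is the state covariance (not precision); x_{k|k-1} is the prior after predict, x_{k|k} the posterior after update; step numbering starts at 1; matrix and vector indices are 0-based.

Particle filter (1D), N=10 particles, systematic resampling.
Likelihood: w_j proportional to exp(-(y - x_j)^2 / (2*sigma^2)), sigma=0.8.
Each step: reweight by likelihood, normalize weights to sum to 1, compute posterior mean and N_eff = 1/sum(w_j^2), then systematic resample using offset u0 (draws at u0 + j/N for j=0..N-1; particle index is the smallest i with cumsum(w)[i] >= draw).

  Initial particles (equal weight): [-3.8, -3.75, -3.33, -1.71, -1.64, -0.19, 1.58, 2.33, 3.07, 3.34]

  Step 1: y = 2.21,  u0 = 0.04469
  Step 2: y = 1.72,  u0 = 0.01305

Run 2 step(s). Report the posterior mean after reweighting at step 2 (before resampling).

step 1: w=[0.0000, 0.0000, 0.0000, 0.0000, 0.0000, 0.0042, 0.2754, 0.3713, 0.2107, 0.1385]  mean=2.4087  Neff=3.6066  idx=[6, 6, 6, 7, 7, 7, 7, 8, 8, 9]
step 2: w=[0.1502, 0.1502, 0.1502, 0.1141, 0.1141, 0.1141, 0.1141, 0.0367, 0.0367, 0.0196]  mean=2.0662  Neff=8.1418  idx=[0, 0, 1, 2, 2, 3, 4, 5, 6, 7]

post_mean = 2.0662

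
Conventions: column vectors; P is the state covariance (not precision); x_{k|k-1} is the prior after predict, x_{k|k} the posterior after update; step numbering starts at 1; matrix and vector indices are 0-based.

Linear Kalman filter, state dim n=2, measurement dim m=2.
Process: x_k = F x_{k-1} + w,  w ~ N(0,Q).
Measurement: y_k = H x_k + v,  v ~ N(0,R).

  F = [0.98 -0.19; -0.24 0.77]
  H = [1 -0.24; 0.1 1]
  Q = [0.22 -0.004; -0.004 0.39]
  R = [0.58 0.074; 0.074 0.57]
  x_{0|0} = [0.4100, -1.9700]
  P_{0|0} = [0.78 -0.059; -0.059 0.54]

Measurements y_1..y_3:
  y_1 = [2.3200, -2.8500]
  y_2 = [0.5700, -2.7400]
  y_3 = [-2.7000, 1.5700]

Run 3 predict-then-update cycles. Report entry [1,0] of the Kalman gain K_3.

step 1: x^-=[0.7761, -1.6153]  P^-=[1.0106 -0.3137; -0.3137 0.7769]  S=[1.7859 -0.3175; -0.3175 1.2943]  K=[0.6052 -0.0158; -0.1857 0.5305]  nu=[1.1562, -1.3123]  x^+=[1.4966, -2.5262]  P^+=[0.3500 0.0008; 0.0008 0.2885]
step 2: x^-=[1.9466, -2.3043]  P^-=[0.5663 -0.1279; -0.1279 0.5809]  S=[1.2412 -0.1336; -0.1336 1.1310]  K=[0.4803 -0.0063; -0.1634 0.4830]  nu=[-1.9297, -0.6303]  x^+=[1.0237, -2.2935]  P^+=[0.2791 0.0041; 0.0041 0.2628]
step 3: x^-=[1.4390, -2.0117]  P^-=[0.4960 -0.1048; -0.1048 0.5604]  S=[1.1586 -0.1132; -0.1132 1.1144]  K=[0.4494 -0.0039; -0.1599 0.4772]  nu=[-4.6218, 3.4378]  x^+=[-0.6517, 0.3681]  P^+=[0.2616 0.0049; 0.0049 0.2597]

K[1,0] = -0.1599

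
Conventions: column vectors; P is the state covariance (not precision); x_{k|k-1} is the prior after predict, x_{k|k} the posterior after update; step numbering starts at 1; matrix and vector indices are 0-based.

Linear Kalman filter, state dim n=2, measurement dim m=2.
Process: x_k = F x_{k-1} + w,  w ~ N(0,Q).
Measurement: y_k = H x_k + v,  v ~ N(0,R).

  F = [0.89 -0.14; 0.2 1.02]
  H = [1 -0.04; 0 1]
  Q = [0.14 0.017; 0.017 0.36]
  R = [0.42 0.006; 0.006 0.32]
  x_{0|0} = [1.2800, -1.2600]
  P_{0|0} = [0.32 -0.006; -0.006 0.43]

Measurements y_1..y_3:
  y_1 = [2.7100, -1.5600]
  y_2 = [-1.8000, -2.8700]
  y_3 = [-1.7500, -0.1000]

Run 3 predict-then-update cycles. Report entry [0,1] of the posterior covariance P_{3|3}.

P_post[0,1] = 0.0108

step 1: x^-=[1.3156, -1.0292]  P^-=[0.4034 0.0073; 0.0073 0.8177]  S=[0.8241 -0.0194; -0.0194 1.1377]  K=[0.4895 0.0148; -0.0139 0.7185]  nu=[1.3532, -0.5308]  x^+=[1.9701, -1.4294]  P^+=[0.2060 0.0077; 0.0077 0.2298]
step 2: x^-=[1.9535, -1.0640]  P^-=[0.3058 0.0276; 0.0276 0.6105]  S=[0.7245 0.0092; 0.0092 0.9305]  K=[0.4202 0.0255; -0.0039 0.6561]  nu=[-3.7961, -1.8060]  x^+=[0.3125, -2.2340]  P^+=[0.1770 0.0107; 0.0107 0.2099]
step 3: x^-=[0.5909, -2.2162]  P^-=[0.2817 0.0279; 0.0279 0.5899]  S=[0.7004 0.0103; 0.0103 0.9099]  K=[0.4002 0.0262; -0.0034 0.6483]  nu=[-2.4296, 2.1162]  x^+=[-0.3261, -0.8360]  P^+=[0.1687 0.0108; 0.0108 0.2074]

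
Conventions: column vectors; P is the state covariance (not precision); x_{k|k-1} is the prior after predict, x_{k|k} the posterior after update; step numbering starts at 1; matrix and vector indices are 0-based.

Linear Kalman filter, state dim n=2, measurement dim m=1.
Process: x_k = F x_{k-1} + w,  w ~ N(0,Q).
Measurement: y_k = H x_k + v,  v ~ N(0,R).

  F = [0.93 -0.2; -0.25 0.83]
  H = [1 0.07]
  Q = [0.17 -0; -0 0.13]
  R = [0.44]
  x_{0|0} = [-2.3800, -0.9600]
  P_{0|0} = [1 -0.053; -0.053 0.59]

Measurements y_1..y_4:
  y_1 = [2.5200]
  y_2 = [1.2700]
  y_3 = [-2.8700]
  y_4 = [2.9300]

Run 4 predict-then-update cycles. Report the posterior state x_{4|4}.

x_post = [1.2072, -1.0028]

step 1: x^-=[-2.0214, -0.2018]  P^-=[1.0782 -0.3740; -0.3740 0.6209]  S=[1.4689]  K=[0.7162; -0.2250]  nu=[4.5555]  x^+=[1.2413, -1.2269]  P^+=[0.3247 -0.1373; -0.1373 0.5466]
step 2: x^-=[1.3998, -1.3286]  P^-=[0.5238 -0.2791; -0.2791 0.5838]  S=[0.9276]  K=[0.5436; -0.2568]  nu=[-0.0368]  x^+=[1.3798, -1.3192]  P^+=[0.2497 -0.1496; -0.1496 0.5226]
step 3: x^-=[1.5470, -1.4399]  P^-=[0.4625 -0.2677; -0.2677 0.5677]  S=[0.8678]  K=[0.5113; -0.2627]  nu=[-4.3163]  x^+=[-0.6601, -0.3059]  P^+=[0.2356 -0.1511; -0.1511 0.5078]
step 4: x^-=[-0.5527, -0.0888]  P^-=[0.4503 -0.2633; -0.2633 0.5573]  S=[0.8562]  K=[0.5044; -0.2620]  nu=[3.4889]  x^+=[1.2072, -1.0028]  P^+=[0.2325 -0.1502; -0.1502 0.4985]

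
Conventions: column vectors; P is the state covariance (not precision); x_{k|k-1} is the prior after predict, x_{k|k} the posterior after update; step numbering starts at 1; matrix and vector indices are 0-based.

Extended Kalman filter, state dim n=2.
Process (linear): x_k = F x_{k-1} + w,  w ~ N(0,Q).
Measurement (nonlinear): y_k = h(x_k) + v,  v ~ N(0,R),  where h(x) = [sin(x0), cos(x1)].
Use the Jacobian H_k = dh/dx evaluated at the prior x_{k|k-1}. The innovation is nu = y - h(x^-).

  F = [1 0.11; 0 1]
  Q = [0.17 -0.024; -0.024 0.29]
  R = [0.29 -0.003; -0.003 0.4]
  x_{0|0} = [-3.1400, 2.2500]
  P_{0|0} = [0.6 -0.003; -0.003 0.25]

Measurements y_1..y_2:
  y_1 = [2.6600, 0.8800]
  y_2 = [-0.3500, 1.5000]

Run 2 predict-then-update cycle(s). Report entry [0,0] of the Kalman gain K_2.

step 1: x^-=[-2.8925, 2.2500]  P^-=[0.7724 0.0005; 0.0005 0.5400]  H_jac=[-0.9691 0.0000; 0.0000 -0.7781]  S=[1.0154 -0.0026; -0.0026 0.7269]  K=[-0.7372 -0.0032; -0.0020 -0.5780]  nu=[2.9065, 1.5082]  x^+=[-5.0399, 1.3725]  P^+=[0.2206 -0.0012; -0.0012 0.2971]
step 2: x^-=[-4.8889, 1.3725]  P^-=[0.3939 0.0075; 0.0075 0.5871]  H_jac=[0.1756 0.0000; 0.0000 -0.9804]  S=[0.3021 -0.0043; -0.0043 0.9644]  K=[0.2289 -0.0066; -0.0041 -0.5969]  nu=[-1.3345, 1.3030]  x^+=[-5.2029, 0.6002]  P^+=[0.3780 0.0034; 0.0034 0.2435]

K[0,0] = 0.2289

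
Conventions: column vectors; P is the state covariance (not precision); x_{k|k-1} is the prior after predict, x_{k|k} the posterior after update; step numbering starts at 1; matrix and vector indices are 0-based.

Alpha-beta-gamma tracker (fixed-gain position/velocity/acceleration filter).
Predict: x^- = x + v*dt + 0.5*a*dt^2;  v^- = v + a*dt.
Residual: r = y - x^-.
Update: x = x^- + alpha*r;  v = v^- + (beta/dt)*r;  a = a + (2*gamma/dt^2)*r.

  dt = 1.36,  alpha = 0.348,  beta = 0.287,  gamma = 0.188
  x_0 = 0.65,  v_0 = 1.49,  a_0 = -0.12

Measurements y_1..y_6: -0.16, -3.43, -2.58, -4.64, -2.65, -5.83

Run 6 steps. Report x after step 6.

x_post = -10.6023

step 1: x_pred=2.5654  r=-2.7254  x^+=1.6170  v^+=0.7517  a^+=-0.6740
step 2: x_pred=2.0159  r=-5.4459  x^+=0.1207  v^+=-1.3143  a^+=-1.7811
step 3: x_pred=-3.3139  r=0.7339  x^+=-3.0585  v^+=-3.5817  a^+=-1.6319
step 4: x_pred=-9.4389  r=4.7989  x^+=-7.7689  v^+=-4.7885  a^+=-0.6564
step 5: x_pred=-14.8882  r=12.2382  x^+=-10.6293  v^+=-3.0985  a^+=1.8315
step 6: x_pred=-13.1495  r=7.3195  x^+=-10.6023  v^+=0.9369  a^+=3.3194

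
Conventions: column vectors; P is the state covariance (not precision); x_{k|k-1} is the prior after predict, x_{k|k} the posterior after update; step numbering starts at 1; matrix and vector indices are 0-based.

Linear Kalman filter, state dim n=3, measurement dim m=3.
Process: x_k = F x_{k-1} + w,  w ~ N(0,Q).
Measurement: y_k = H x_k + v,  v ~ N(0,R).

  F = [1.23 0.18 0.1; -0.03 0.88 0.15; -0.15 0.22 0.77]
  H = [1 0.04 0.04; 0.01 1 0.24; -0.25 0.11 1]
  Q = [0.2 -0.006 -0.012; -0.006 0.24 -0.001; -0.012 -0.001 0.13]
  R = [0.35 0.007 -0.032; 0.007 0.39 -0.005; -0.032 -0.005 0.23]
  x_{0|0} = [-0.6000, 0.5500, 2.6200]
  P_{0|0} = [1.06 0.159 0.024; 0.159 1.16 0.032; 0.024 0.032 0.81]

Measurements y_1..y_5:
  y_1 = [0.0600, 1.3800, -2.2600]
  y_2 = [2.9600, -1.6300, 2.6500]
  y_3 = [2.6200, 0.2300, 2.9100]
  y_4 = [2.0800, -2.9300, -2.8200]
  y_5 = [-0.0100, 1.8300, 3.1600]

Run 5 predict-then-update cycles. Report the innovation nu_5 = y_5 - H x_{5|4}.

innov = [-2.8626, 3.6138, 5.2026]

step 1: x^-=[-0.3770, 0.8950, 2.2284]  P^-=[1.9268 0.3301 -0.0330; 0.3301 1.1573 0.3215; -0.0330 0.3215 0.6850]  S=[2.3046 0.4173 -0.4666; 0.4173 1.7477 0.5314; -0.4666 0.5314 1.1186]  K=[0.8145 0.0322 -0.1032; 0.0476 0.6911 0.0190; 0.1370 0.0347 0.6921]  nu=[0.3121, -0.0460, -4.6811]  x^+=[0.3590, 0.7890, -0.9702]  P^+=[0.2873 0.0110 0.0207; 0.0110 0.2764 -0.0283; 0.0207 -0.0283 0.1629]
step 2: x^-=[0.4866, 0.5380, -0.6273]  P^-=[0.6542 0.0419 -0.0241; 0.0419 0.4498 0.0501; -0.0241 0.0501 0.2314]  S=[1.0069 0.0724 -0.2018; 0.0724 0.8779 0.1405; -0.2018 0.1405 0.5285]  K=[0.6272 0.0146 -0.1108; 0.0331 0.5167 0.0438; 0.0810 0.0364 0.4809]  nu=[2.4770, -2.0223, 3.3398]  x^+=[1.6403, -0.2787, 1.1057]  P^+=[0.2225 0.0062 0.0093; 0.0062 0.2050 -0.0146; 0.0093 -0.0146 0.1118]
step 3: x^-=[2.0780, -0.1286, 0.5441]  P^-=[0.5490 0.0266 -0.0285; 0.0266 0.3972 0.0410; -0.0285 0.0410 0.2037]  S=[0.8999 0.0521 -0.1831; 0.0521 0.8190 0.1230; -0.1831 0.1230 0.4946]  K=[0.5859 0.0108 -0.1150; 0.0304 0.4882 0.0475; 0.0689 0.0371 0.4516]  nu=[0.5254, 0.2073, 2.8996]  x^+=[2.0547, 0.1263, 1.8975]  P^+=[0.2084 0.0053 0.0063; 0.0053 0.1933 -0.0124; 0.0063 -0.0124 0.1044]
step 4: x^-=[2.7397, 0.3341, 1.1807]  P^-=[0.5260 0.0239 -0.0296; 0.0239 0.3886 0.0396; -0.0296 0.0396 0.1999]  S=[0.8766 0.0485 -0.1790; 0.0485 0.8095 0.1206; -0.1790 0.1206 0.4897]  K=[0.5756 0.0100 -0.1157; 0.0299 0.4832 0.0478; 0.0664 0.0372 0.4474]  nu=[-0.7203, -3.5749, -3.3525]  x^+=[2.6773, -1.5751, -0.5001]  P^+=[0.2048 0.0051 0.0055; 0.0051 0.1913 -0.0121; 0.0055 -0.0121 0.1033]
step 5: x^-=[2.9596, -1.5414, -1.1332]  P^-=[0.5203 0.0234 -0.0298; 0.0234 0.3871 0.0393; -0.0298 0.0393 0.1994]  S=[0.8708 0.0478 -0.1778; 0.0478 0.8078 0.1201; -0.1778 0.1201 0.4888]  K=[0.5730 0.0099 -0.1158; 0.0298 0.4823 0.0478; 0.0659 0.0372 0.4468]  nu=[-2.8626, 3.6138, 5.2026]  x^+=[0.7528, 0.3651, 1.1370]  P^+=[0.2039 0.0051 0.0054; 0.0051 0.1909 -0.0121; 0.0054 -0.0121 0.1031]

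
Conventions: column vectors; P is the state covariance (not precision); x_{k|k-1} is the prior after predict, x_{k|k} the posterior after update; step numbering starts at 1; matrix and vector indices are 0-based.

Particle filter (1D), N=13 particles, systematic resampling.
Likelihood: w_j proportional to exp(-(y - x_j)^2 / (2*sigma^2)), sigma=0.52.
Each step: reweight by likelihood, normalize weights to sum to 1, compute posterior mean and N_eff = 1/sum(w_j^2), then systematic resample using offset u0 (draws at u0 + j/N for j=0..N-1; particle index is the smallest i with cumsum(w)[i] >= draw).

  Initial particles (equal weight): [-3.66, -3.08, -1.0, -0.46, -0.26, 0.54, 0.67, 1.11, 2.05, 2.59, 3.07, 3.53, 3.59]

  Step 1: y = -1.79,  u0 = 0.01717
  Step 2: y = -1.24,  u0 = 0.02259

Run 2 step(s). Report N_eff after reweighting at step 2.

step 1: w=[0.0038, 0.1113, 0.7613, 0.0917, 0.0318, 0.0001, 0.0000, 0.0000, 0.0000, 0.0000, 0.0000, 0.0000, 0.0000]  mean=-1.1682  Neff=1.6627  idx=[1, 1, 2, 2, 2, 2, 2, 2, 2, 2, 2, 2, 3]
step 2: w=[0.0002, 0.0002, 0.0965, 0.0965, 0.0965, 0.0965, 0.0965, 0.0965, 0.0965, 0.0965, 0.0965, 0.0965, 0.0348]  mean=-0.9820  Neff=10.6058  idx=[2, 3, 3, 4, 5, 6, 7, 7, 8, 9, 10, 11, 11]

N_eff = 10.6058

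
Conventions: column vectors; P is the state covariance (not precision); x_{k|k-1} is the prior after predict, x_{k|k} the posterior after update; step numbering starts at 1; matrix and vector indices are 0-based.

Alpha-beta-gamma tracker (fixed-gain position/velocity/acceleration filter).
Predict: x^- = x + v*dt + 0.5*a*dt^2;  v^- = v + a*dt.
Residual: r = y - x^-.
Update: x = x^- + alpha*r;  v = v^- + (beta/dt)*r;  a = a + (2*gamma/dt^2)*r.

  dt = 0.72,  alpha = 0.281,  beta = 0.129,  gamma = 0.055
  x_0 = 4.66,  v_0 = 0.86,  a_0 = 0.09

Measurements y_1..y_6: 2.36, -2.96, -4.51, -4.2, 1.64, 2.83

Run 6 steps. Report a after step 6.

a_post = 2.0992

step 1: x_pred=5.3025  r=-2.9425  x^+=4.4757  v^+=0.3976  a^+=-0.5344
step 2: x_pred=4.6234  r=-7.5834  x^+=2.4925  v^+=-1.3459  a^+=-2.1435
step 3: x_pred=0.9679  r=-5.4779  x^+=-0.5714  v^+=-3.8706  a^+=-3.3059
step 4: x_pred=-4.2152  r=0.0152  x^+=-4.2109  v^+=-6.2482  a^+=-3.3027
step 5: x_pred=-9.5656  r=11.2056  x^+=-6.4168  v^+=-6.6184  a^+=-0.9249
step 6: x_pred=-11.4218  r=14.2518  x^+=-7.4171  v^+=-4.7309  a^+=2.0992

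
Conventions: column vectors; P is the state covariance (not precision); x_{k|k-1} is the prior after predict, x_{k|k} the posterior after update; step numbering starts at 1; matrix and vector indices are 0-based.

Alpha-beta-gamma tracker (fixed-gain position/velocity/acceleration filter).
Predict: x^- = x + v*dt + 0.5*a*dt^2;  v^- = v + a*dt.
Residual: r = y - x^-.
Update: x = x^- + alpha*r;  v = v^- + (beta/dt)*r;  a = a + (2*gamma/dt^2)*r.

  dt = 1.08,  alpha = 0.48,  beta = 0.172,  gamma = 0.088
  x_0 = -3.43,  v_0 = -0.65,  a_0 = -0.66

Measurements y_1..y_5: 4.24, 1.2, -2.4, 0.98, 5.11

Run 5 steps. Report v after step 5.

v_post = 1.7553

step 1: x_pred=-4.5169  r=8.7569  x^+=-0.3136  v^+=0.0318  a^+=0.6613
step 2: x_pred=0.1065  r=1.0935  x^+=0.6314  v^+=0.9202  a^+=0.8263
step 3: x_pred=2.1071  r=-4.5071  x^+=-0.0563  v^+=1.0949  a^+=0.1463
step 4: x_pred=1.2115  r=-0.2315  x^+=1.1004  v^+=1.2160  a^+=0.1113
step 5: x_pred=2.4786  r=2.6314  x^+=3.7416  v^+=1.7553  a^+=0.5084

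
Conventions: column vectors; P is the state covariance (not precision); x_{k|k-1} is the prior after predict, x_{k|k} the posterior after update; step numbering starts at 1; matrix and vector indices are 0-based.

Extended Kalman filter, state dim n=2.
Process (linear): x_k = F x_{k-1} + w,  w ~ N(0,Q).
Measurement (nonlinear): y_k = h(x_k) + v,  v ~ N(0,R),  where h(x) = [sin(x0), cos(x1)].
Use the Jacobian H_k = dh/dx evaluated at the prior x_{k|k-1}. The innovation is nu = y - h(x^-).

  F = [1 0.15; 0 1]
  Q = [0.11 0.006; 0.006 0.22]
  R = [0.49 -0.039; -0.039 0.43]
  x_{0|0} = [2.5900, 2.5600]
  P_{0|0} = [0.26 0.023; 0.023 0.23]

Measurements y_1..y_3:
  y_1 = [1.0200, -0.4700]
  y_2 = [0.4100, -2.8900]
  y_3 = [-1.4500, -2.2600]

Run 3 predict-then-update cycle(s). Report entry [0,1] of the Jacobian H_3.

step 1: x^-=[2.9740, 2.5600]  P^-=[0.3821 0.0635; 0.0635 0.4500]  H_jac=[-0.9860 0.0000; 0.0000 -0.5494]  S=[0.8614 -0.0046; -0.0046 0.5658]  K=[-0.4377 -0.0652; -0.0750 -0.4375]  nu=[0.8532, 0.3656]  x^+=[2.5767, 2.3360]  P^+=[0.2149 0.0200; 0.0200 0.3371]
step 2: x^-=[2.9272, 2.3360]  P^-=[0.3385 0.0765; 0.0765 0.5571]  H_jac=[-0.9771 0.0000; 0.0000 -0.7212]  S=[0.8132 0.0149; 0.0149 0.7198]  K=[-0.4055 -0.0683; -0.0818 -0.5565]  nu=[0.1972, -2.1973]  x^+=[2.9972, 3.5428]  P^+=[0.2006 0.0188; 0.0188 0.3274]
step 3: x^-=[3.5286, 3.5428]  P^-=[0.3236 0.0739; 0.0739 0.5474]  H_jac=[-0.9260 0.0000; 0.0000 0.3905]  S=[0.7675 -0.0657; -0.0657 0.5135]  K=[-0.3899 0.0063; -0.0541 0.4094]  nu=[-1.0725, -1.3394]  x^+=[3.9384, 3.0525]  P^+=[0.2066 0.0459; 0.0459 0.4562]

H_jac[0,1] = 0.0000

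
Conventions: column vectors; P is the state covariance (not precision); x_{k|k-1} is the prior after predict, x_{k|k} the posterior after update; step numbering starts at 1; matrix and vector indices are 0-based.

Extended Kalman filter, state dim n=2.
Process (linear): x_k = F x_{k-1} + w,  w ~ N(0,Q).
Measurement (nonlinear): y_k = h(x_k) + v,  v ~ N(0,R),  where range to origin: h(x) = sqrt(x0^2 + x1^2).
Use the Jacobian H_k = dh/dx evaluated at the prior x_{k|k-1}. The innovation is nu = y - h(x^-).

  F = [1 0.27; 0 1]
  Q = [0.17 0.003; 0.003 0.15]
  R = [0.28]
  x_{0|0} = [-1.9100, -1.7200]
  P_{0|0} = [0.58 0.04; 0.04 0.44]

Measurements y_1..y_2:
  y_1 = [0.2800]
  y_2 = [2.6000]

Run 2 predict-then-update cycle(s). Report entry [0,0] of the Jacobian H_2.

H_jac[0,0] = -0.8008

step 1: x^-=[-2.3744, -1.7200]  P^-=[0.8037 0.1618; 0.1618 0.5900]  H_jac=[-0.8098 -0.5866]  S=[1.1639]  K=[-0.6408; -0.4100]  nu=[-2.6519]  x^+=[-0.6751, -0.6328]  P^+=[0.3258 -0.1439; -0.1439 0.3944]
step 2: x^-=[-0.8460, -0.6328]  P^-=[0.4468 -0.0345; -0.0345 0.5444]  H_jac=[-0.8008 -0.5990]  S=[0.7288]  K=[-0.4627; -0.4096]  nu=[1.5435]  x^+=[-1.5601, -1.2650]  P^+=[0.2908 -0.1726; -0.1726 0.4221]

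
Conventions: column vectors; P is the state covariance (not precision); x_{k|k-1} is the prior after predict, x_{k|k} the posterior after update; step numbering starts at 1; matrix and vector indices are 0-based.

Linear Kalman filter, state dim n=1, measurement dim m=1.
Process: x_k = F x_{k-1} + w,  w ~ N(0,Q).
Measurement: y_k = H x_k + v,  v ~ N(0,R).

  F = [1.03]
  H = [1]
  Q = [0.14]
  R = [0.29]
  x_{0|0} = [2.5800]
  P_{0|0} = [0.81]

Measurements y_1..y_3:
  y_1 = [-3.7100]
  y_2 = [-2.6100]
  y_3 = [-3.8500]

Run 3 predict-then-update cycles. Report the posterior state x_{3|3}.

step 1: x^-=[2.6574]  P^-=[0.9993]  S=[1.2893]  K=[0.7751]  nu=[-6.3674]  x^+=[-2.2778]  P^+=[0.2248]
step 2: x^-=[-2.3462]  P^-=[0.3785]  S=[0.6685]  K=[0.5662]  nu=[-0.2638]  x^+=[-2.4955]  P^+=[0.1642]
step 3: x^-=[-2.5704]  P^-=[0.3142]  S=[0.6042]  K=[0.5200]  nu=[-1.2796]  x^+=[-3.2358]  P^+=[0.1508]

x_post = [-3.2358]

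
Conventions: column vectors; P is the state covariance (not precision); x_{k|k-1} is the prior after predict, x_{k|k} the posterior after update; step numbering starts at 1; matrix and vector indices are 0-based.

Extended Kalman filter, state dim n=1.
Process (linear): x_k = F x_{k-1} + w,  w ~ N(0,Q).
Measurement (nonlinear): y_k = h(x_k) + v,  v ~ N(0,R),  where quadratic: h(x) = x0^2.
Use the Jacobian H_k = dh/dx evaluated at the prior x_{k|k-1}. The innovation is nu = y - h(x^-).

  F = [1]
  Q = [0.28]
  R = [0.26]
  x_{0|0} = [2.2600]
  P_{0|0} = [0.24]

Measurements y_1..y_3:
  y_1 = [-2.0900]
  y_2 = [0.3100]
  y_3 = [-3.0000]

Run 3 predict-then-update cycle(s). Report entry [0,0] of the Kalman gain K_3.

step 1: x^-=[2.2600]  P^-=[0.5200]  H_jac=[4.5200]  S=[10.8838]  K=[0.2160]  nu=[-7.1976]  x^+=[0.7057]  P^+=[0.0124]
step 2: x^-=[0.7057]  P^-=[0.2924]  H_jac=[1.4113]  S=[0.8424]  K=[0.4899]  nu=[-0.1879]  x^+=[0.6136]  P^+=[0.0902]
step 3: x^-=[0.6136]  P^-=[0.3702]  H_jac=[1.2272]  S=[0.8176]  K=[0.5557]  nu=[-3.3765]  x^+=[-1.2629]  P^+=[0.1177]

K[0,0] = 0.5557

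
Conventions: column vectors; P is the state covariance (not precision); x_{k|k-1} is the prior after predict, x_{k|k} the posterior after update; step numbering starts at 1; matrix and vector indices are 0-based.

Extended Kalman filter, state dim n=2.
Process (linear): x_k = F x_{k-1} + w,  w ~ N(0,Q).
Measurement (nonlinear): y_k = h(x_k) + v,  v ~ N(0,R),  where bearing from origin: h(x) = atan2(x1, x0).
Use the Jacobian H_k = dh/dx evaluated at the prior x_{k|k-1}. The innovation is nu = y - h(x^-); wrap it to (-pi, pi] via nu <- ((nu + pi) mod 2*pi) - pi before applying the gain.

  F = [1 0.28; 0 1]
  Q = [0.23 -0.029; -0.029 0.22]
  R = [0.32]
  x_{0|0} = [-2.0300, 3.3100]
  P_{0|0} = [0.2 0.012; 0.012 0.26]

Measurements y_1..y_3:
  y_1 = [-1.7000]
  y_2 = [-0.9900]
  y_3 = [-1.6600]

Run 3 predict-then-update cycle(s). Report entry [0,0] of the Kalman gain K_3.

K[0,0] = -0.5083

step 1: x^-=[-1.1032, 3.3100]  P^-=[0.4571 0.0558; 0.0558 0.4800]  H_jac=[-0.2719 -0.0906]  S=[0.3605]  K=[-0.3588; -0.1628]  nu=[2.6907]  x^+=[-2.0687, 2.8721]  P^+=[0.4107 0.0347; 0.0347 0.4705]
step 2: x^-=[-1.2645, 2.8721]  P^-=[0.6970 0.1375; 0.1375 0.6905]  H_jac=[-0.2916 -0.1284]  S=[0.4010]  K=[-0.5510; -0.3211]  nu=[-2.9755]  x^+=[0.3751, 3.8275]  P^+=[0.5753 0.0665; 0.0665 0.6491]
step 3: x^-=[1.4468, 3.8275]  P^-=[0.8934 0.2193; 0.2193 0.8691]  H_jac=[-0.2286 0.0864]  S=[0.3645]  K=[-0.5083; 0.0685]  nu=[-2.8694]  x^+=[2.9054, 3.6309]  P^+=[0.7992 0.2320; 0.2320 0.8674]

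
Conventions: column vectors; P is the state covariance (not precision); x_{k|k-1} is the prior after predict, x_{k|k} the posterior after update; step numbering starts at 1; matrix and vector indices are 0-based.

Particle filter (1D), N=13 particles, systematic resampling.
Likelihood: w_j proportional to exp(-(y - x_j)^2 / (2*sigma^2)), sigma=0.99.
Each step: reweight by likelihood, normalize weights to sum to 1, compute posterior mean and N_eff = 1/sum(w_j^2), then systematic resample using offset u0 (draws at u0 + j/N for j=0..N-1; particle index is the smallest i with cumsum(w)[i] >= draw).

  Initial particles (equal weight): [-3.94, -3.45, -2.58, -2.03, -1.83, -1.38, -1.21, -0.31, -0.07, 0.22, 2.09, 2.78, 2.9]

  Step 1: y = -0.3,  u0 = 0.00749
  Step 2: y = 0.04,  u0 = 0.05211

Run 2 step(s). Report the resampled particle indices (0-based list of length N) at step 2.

resampled_idx = [2, 4, 5, 6, 7, 7, 8, 9, 9, 10, 11, 12, 12]

step 1: w=[0.0002, 0.0013, 0.0149, 0.0460, 0.0642, 0.1169, 0.1389, 0.2120, 0.2063, 0.1847, 0.0115, 0.0017, 0.0011]  mean=-0.5922  Neff=6.2033  idx=[2, 4, 5, 5, 6, 7, 7, 7, 8, 8, 8, 9, 9]
step 2: w=[0.0033, 0.0184, 0.0392, 0.0392, 0.0494, 0.1029, 0.1029, 0.1029, 0.1088, 0.1088, 0.1088, 0.1077, 0.1077]  mean=-0.2811  Neff=10.3778  idx=[2, 4, 5, 6, 7, 7, 8, 9, 9, 10, 11, 12, 12]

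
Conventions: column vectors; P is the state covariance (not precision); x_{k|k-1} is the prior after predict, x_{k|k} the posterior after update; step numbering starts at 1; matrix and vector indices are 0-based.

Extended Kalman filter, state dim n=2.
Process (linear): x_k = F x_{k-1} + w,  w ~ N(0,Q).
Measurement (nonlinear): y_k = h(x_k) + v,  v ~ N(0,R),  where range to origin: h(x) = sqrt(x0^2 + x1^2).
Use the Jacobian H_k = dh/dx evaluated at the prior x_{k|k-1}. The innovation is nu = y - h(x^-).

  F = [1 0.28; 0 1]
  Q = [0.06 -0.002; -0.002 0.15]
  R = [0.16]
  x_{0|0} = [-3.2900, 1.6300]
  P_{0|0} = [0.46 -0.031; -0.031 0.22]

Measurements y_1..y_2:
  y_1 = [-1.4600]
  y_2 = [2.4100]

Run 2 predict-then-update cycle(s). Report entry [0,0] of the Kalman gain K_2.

step 1: x^-=[-2.8336, 1.6300]  P^-=[0.5199 0.0286; 0.0286 0.3700]  H_jac=[-0.8668 0.4986]  S=[0.6179]  K=[-0.7062; 0.2585]  nu=[-4.7290]  x^+=[0.5062, 0.4078]  P^+=[0.2117 0.1414; 0.1414 0.3287]
step 2: x^-=[0.6204, 0.4078]  P^-=[0.3766 0.2314; 0.2314 0.4787]  H_jac=[0.8357 0.5493]  S=[0.7799]  K=[0.5666; 0.5851]  nu=[1.6676]  x^+=[1.5652, 1.3835]  P^+=[0.1263 -0.0271; -0.0271 0.2117]

K[0,0] = 0.5666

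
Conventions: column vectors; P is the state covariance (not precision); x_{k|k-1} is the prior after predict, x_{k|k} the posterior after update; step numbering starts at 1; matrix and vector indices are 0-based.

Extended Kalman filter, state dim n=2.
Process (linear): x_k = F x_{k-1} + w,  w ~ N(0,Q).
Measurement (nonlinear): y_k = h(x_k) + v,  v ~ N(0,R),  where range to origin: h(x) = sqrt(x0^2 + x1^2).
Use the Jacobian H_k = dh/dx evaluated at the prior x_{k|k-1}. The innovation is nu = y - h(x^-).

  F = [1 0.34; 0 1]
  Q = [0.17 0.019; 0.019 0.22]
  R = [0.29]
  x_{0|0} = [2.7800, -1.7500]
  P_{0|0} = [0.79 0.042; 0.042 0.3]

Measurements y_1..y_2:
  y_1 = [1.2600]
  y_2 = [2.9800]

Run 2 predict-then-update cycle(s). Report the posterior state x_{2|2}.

step 1: x^-=[2.1850, -1.7500]  P^-=[1.0232 0.1630; 0.1630 0.5200]  H_jac=[0.7805 -0.6251]  S=[0.9575]  K=[0.7277; -0.2066]  nu=[-1.5394]  x^+=[1.0648, -1.4319]  P^+=[0.5162 0.3070; 0.3070 0.4791]
step 2: x^-=[0.5779, -1.4319]  P^-=[0.9503 0.4889; 0.4889 0.6991]  H_jac=[0.3743 -0.9273]  S=[0.6850]  K=[-0.1425; -0.6794]  nu=[1.4358]  x^+=[0.3733, -2.4074]  P^+=[0.9364 0.4225; 0.4225 0.3830]

x_post = [0.3733, -2.4074]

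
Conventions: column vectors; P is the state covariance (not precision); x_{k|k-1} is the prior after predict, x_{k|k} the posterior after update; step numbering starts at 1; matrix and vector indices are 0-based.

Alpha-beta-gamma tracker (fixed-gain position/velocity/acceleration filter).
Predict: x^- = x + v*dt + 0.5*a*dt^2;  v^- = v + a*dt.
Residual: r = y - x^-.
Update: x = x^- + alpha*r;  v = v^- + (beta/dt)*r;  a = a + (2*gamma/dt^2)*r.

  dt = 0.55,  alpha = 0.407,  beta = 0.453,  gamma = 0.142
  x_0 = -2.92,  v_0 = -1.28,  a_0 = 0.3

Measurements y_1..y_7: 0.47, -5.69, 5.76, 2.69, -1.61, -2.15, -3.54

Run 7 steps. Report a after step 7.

step 1: x_pred=-3.5786  r=4.0486  x^+=-1.9308  v^+=2.2196  a^+=4.1010
step 2: x_pred=-0.0898  r=-5.6002  x^+=-2.3691  v^+=-0.1374  a^+=-1.1567
step 3: x_pred=-2.6196  r=8.3796  x^+=0.7909  v^+=6.1282  a^+=6.7104
step 4: x_pred=5.1763  r=-2.4863  x^+=4.1644  v^+=7.7710  a^+=4.3761
step 5: x_pred=9.1004  r=-10.7104  x^+=4.7412  v^+=1.3565  a^+=-5.6792
step 6: x_pred=4.6283  r=-6.7783  x^+=1.8695  v^+=-7.3500  a^+=-12.0430
step 7: x_pred=-3.9944  r=0.4544  x^+=-3.8095  v^+=-13.5993  a^+=-11.6163

a_post = -11.6163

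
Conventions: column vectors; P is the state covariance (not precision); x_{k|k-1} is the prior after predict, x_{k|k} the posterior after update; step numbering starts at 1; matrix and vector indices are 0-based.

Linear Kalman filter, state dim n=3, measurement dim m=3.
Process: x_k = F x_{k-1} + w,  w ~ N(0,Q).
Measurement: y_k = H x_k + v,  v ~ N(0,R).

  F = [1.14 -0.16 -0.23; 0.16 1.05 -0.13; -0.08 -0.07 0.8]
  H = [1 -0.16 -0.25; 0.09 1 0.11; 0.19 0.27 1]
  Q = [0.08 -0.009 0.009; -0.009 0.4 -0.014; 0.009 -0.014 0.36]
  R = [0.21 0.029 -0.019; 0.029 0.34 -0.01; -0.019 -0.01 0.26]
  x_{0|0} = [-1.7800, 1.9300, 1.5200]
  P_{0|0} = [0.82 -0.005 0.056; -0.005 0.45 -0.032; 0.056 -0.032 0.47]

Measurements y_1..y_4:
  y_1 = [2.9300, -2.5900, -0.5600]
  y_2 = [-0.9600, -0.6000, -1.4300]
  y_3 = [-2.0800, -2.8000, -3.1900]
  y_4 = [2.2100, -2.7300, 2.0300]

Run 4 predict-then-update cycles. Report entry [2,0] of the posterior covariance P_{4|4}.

step 1: x^-=[-2.6876, 1.5441, 1.2233]  P^-=[1.1522 0.0699 -0.0912; 0.0699 0.9298 -0.1254; -0.0912 -0.1254 0.6646]  S=[1.4407 0.0601 -0.0480; 0.0601 1.2703 0.2096; -0.0480 0.2096 0.9388]  K=[0.8114 0.0599 0.1842; -0.0642 0.7321 -0.0188; -0.1356 -0.1535 0.6808]  nu=[6.1705, -4.0268, -1.6896]  x^+=[1.7666, -1.7683, -0.1455]  P^+=[0.1710 0.0276 -0.0081; 0.0276 0.2541 -0.0848; -0.0081 -0.0848 0.2055]
step 2: x^-=[2.3303, -1.5551, -0.1339]  P^-=[0.3076 0.0382 -0.0414; 0.0382 0.7208 -0.1320; -0.0414 -0.1320 0.5047]  S=[0.5655 -0.0032 -0.1182; -0.0032 1.0464 0.1130; -0.1182 0.1130 0.7453]  K=[0.5769 0.0473 0.1210; -0.0788 0.6804 -0.0220; -0.1303 -0.1440 0.6201]  nu=[-3.5726, 0.7602, -1.3189]  x^+=[0.1455, -0.7274, -0.5958]  P^+=[0.1215 0.0216 -0.0089; 0.0216 0.2360 -0.0788; -0.0089 -0.0788 0.1881]
step 3: x^-=[0.4192, -0.6630, -0.4373]  P^-=[0.2448 0.0235 -0.0350; 0.0235 0.6956 -0.1227; -0.0350 -0.1227 0.4925]  S=[0.5035 -0.0208 -0.1254; -0.0208 1.0201 0.1110; -0.1254 0.1110 0.7350]  K=[0.5246 0.0399 0.1079; -0.0911 0.6713 -0.0223; -0.1275 -0.1398 0.6154]  nu=[-2.7147, -2.1266, -2.6533]  x^+=[-1.3758, -1.7842, -1.4268]  P^+=[0.1102 0.0187 -0.0083; 0.0187 0.2326 -0.0771; -0.0083 -0.0771 0.1862]
step 4: x^-=[-0.9548, -1.9080, -0.9065]  P^-=[0.2309 0.0180 -0.0331; 0.0180 0.6901 -0.1203; -0.0331 -0.1203 0.4909]  S=[0.4903 -0.0271 -0.1275; -0.0271 1.0141 0.1106; -0.1275 0.1106 0.7339]  K=[0.5110 0.0369 0.1046; -0.0961 0.6690 -0.0229; -0.1262 -0.1388 0.6151]  nu=[2.6329, -0.6363, 3.6330]  x^+=[0.7470, -2.6699, 1.0843]  P^+=[0.1072 0.0176 -0.0080; 0.0176 0.2318 -0.0767; -0.0080 -0.0767 0.1860]

P_post[2,0] = -0.0080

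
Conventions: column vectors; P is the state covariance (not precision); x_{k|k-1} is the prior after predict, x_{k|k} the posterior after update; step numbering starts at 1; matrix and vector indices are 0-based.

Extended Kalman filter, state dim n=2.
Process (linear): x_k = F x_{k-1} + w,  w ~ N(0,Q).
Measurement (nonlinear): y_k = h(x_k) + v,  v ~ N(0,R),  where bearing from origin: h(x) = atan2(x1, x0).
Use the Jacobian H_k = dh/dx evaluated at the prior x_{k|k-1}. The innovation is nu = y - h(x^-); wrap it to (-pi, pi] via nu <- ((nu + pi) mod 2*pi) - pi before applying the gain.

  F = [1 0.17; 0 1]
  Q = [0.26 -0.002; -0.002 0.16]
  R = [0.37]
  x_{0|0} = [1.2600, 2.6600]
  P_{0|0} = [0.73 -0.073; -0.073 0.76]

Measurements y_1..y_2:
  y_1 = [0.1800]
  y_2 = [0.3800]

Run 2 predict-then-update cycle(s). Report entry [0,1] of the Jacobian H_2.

step 1: x^-=[1.7122, 2.6600]  P^-=[0.9871 0.0542; 0.0542 0.9200]  H_jac=[-0.2658 0.1711]  S=[0.4617]  K=[-0.5482; 0.3097]  nu=[-0.8189]  x^+=[2.1611, 2.4064]  P^+=[0.8484 0.1326; 0.1326 0.8757]
step 2: x^-=[2.5702, 2.4064]  P^-=[1.1788 0.2795; 0.2795 1.0357]  H_jac=[-0.1941 0.2073]  S=[0.4364]  K=[-0.3915; 0.3677]  nu=[-0.3725]  x^+=[2.7160, 2.2694]  P^+=[1.1119 0.3423; 0.3423 0.9767]

H_jac[0,1] = 0.2073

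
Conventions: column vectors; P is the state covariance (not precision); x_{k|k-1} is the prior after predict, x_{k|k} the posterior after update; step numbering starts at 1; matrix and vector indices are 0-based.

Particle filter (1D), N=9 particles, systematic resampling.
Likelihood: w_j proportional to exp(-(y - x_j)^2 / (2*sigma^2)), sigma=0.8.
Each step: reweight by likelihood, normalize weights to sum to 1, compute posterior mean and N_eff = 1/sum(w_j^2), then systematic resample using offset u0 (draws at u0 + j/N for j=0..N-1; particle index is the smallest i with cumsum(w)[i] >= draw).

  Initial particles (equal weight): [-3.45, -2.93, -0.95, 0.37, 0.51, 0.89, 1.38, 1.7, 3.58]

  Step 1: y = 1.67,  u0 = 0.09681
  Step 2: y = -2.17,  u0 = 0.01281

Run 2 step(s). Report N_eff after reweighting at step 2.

step 1: w=[0.0000, 0.0000, 0.0014, 0.0825, 0.1080, 0.1921, 0.2893, 0.3088, 0.0179]  mean=1.2433  Neff=4.2601  idx=[4, 5, 5, 6, 6, 6, 7, 7, 8]
step 2: w=[0.7083, 0.1289, 0.1289, 0.0103, 0.0103, 0.0103, 0.0016, 0.0016, 0.0000]  mean=0.6385  Neff=1.8685  idx=[0, 0, 0, 0, 0, 0, 0, 1, 2]

N_eff = 1.8685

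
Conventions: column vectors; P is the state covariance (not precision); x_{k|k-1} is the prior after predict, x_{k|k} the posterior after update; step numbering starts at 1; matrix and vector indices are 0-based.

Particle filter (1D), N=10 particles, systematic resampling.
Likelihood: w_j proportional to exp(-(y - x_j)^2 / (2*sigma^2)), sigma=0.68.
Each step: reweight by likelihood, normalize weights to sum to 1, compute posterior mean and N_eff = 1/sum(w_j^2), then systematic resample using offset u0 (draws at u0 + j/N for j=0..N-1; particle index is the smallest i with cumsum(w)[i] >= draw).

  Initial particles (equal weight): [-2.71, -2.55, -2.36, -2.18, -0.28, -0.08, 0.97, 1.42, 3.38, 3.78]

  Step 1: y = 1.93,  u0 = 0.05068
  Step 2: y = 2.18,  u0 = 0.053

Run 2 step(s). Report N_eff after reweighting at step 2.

step 1: w=[0.0000, 0.0000, 0.0000, 0.0000, 0.0040, 0.0100, 0.2908, 0.5946, 0.0811, 0.0195]  mean=1.4722  Neff=2.2460  idx=[6, 6, 6, 7, 7, 7, 7, 7, 7, 8]
step 2: w=[0.0508, 0.0508, 0.0508, 0.1326, 0.1326, 0.1326, 0.1326, 0.1326, 0.1326, 0.0522]  mean=1.4536  Neff=8.6280  idx=[1, 3, 3, 4, 5, 6, 6, 7, 8, 9]

N_eff = 8.6280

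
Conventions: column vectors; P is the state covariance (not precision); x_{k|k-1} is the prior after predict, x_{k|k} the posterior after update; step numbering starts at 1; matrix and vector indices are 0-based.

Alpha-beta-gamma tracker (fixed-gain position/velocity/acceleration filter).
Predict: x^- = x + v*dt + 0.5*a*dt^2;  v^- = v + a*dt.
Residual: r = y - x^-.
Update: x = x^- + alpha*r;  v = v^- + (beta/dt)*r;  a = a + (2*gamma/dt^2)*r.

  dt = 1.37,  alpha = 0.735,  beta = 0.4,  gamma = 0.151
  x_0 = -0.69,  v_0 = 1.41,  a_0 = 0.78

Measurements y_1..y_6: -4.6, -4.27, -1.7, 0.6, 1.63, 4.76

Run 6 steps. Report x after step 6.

x_post = 4.5853

step 1: x_pred=1.9737  r=-6.5737  x^+=-2.8580  v^+=0.5593  a^+=-0.2777
step 2: x_pred=-2.3524  r=-1.9176  x^+=-3.7618  v^+=-0.3811  a^+=-0.5863
step 3: x_pred=-4.8341  r=3.1341  x^+=-2.5305  v^+=-0.2692  a^+=-0.0820
step 4: x_pred=-2.9763  r=3.5763  x^+=-0.3477  v^+=0.6626  a^+=0.4935
step 5: x_pred=1.0232  r=0.6068  x^+=1.4692  v^+=1.5159  a^+=0.5911
step 6: x_pred=4.1006  r=0.6594  x^+=4.5853  v^+=2.5182  a^+=0.6972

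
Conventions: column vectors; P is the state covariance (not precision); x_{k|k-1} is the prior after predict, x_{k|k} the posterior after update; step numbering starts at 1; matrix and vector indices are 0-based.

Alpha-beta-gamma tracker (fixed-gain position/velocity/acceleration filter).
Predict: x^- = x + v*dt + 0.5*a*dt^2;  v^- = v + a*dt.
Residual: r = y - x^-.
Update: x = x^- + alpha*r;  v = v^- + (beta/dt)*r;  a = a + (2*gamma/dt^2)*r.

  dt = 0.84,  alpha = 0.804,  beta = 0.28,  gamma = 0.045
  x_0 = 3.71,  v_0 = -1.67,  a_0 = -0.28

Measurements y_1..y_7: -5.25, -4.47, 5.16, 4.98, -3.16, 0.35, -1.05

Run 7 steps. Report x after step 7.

step 1: x_pred=2.2084  r=-7.4584  x^+=-3.7882  v^+=-4.3913  a^+=-1.2313
step 2: x_pred=-7.9113  r=3.4413  x^+=-5.1445  v^+=-4.2786  a^+=-0.7924
step 3: x_pred=-9.0180  r=14.1780  x^+=2.3811  v^+=-0.2182  a^+=1.0160
step 4: x_pred=2.5563  r=2.4237  x^+=4.5050  v^+=1.4432  a^+=1.3252
step 5: x_pred=6.1848  r=-9.3448  x^+=-1.3284  v^+=-0.5586  a^+=0.1332
step 6: x_pred=-1.7506  r=2.1006  x^+=-0.0617  v^+=0.2536  a^+=0.4012
step 7: x_pred=0.2928  r=-1.3428  x^+=-0.7868  v^+=0.1429  a^+=0.2299

x_post = -0.7868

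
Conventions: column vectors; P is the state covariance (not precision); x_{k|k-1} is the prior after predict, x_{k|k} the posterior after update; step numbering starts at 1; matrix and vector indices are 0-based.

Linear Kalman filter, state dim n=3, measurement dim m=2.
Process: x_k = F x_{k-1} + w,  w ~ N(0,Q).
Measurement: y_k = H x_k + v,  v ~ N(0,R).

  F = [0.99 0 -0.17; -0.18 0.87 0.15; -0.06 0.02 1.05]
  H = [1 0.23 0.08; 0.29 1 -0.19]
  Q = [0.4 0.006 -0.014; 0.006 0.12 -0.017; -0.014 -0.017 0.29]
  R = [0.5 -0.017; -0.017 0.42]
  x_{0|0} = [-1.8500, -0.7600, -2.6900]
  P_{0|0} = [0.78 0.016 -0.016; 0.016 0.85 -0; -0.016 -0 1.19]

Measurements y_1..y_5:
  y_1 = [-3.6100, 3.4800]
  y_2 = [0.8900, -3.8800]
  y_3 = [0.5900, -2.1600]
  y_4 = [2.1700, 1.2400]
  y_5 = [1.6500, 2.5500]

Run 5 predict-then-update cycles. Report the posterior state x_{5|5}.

step 1: x^-=[-1.3742, -0.7317, -2.7287]  P^-=[1.2043 -0.1524 -0.2892; -0.1524 0.8113 0.1959; -0.2892 0.1959 1.6071]  S=[1.6483 0.3872; 0.3872 1.2596]  K=[0.6988 -0.0149; -0.1141 0.6145; -0.0367 -0.1422]  nu=[-1.8492, 4.0918]  x^+=[-2.7275, 1.9937, -3.2425]  P^+=[0.4071 -0.1764 -0.2113; -0.1764 0.3685 0.3015; -0.2113 0.3015 1.5754]
step 2: x^-=[-2.1490, 1.7391, -3.2011]  P^-=[0.9157 -0.3411 -0.5457; -0.3411 0.5929 0.5700; -0.5457 0.5700 2.0682]  S=[1.2371 0.1014; 0.1014 0.8103]  K=[0.6453 -0.0460; -0.1694 0.4972; -0.2054 0.0488]  nu=[2.8951, -5.6041]  x^+=[-0.0233, -1.5374, -4.0695]  P^+=[0.4049 -0.2207 -0.3841; -0.2207 0.3742 0.5184; -0.3841 0.5184 2.0161]
step 3: x^-=[0.6688, -1.9438, -4.3024]  P^-=[0.9844 -0.4531 -0.8072; -0.4531 0.6869 0.8749; -0.8072 0.8749 2.5850]  S=[1.2319 0.0703; 0.0703 0.7767]  K=[0.6666 -0.0786; -0.2124 0.5204; -0.3368 0.2232]  nu=[0.7125, -1.2276]  x^+=[1.2402, -2.7339, -4.8163]  P^+=[0.4396 -0.2724 -0.5294; -0.2724 0.4365 0.7122; -0.5294 0.7122 2.4172]
step 4: x^-=[2.0466, -3.3242, -5.1862]  P^-=[1.0789 -0.5688 -1.0351; -0.5688 0.8188 1.1488; -1.0351 1.1488 3.0540]  S=[1.2568 0.0454; 0.0454 0.7874]  K=[0.6926 -0.1152; -0.2501 0.5676; -0.4322 0.3658]  nu=[1.3029, 2.9853]  x^+=[2.6052, -1.9555, -4.6572]  P^+=[0.4728 -0.3187 -0.6395; -0.3187 0.4994 0.8648; -0.6395 0.8648 2.7282]
step 5: x^-=[3.3708, -2.8688, -5.0855]  P^-=[1.1574 -0.6648 -1.2096; -0.6648 0.9348 1.3635; -1.2096 1.3635 3.4174]  S=[1.2796 0.0238; 0.0238 0.8051]  K=[0.7121 -0.1444; -0.2776 0.6081; -0.4952 0.4660]  nu=[-0.6542, 3.4750]  x^+=[2.4031, -0.5742, -3.1420]  P^+=[0.4967 -0.3524 -0.7137; -0.3524 0.5465 0.9697; -0.7137 0.9697 2.9398]

x_post = [2.4031, -0.5742, -3.1420]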